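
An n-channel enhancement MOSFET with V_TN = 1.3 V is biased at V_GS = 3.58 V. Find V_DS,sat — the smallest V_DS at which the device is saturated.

V_DS,sat = 2.28 V

The boundary between triode and saturation is V_DS = V_GS − V_TN = V_ov.
V_ov = 3.58 − 1.3 = 2.28 V.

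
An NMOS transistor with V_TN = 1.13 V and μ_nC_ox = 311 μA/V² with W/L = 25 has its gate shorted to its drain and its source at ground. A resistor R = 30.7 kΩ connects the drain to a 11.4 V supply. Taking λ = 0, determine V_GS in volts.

V_GS = 1.42 V

With gate tied to drain, V_GS = V_DS ≥ V_GS − V_TN, so the device is in saturation.
k_n = μ_nC_ox · (W/L) = 7.775 mA/V².
KCL at the drain: ½ k_n (V_GS − V_TN)² = (V_DD − V_GS)/R.
Let x = V_GS − 1.13. Then 119 x² + x − 10.27 = 0, giving x = 0.289 V (positive root), so V_GS = 1.42 V.
I_D = (V_DD − V_GS)/R = (11.4 − 1.42) / 30.7 = 0.325 mA.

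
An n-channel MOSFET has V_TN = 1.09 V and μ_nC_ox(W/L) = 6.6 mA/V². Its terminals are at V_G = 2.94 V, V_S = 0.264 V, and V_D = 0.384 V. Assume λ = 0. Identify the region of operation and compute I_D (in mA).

Triode; I_D = 1.21 mA

V_GS = V_G − V_S = 2.94 − 0.264 = 2.68 V; V_DS = V_D − V_S = 0.384 − 0.264 = 0.12 V.
V_ov = V_GS − V_TN = 2.68 − 1.09 = 1.59 V.
Since V_DS = 0.12 V < V_ov = 1.59 V, the device is in the triode region.
I_D = k_n [V_ov · V_DS − ½ V_DS²] = 6.6 × [1.59 × 0.12 − 0.5 × 0.12²] = 1.21 mA.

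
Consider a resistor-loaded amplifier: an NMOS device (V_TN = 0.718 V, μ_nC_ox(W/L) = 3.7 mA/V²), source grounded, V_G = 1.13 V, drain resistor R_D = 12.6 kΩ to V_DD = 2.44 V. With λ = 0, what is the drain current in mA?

I_D = 0.182 mA

V_GS = V_G = 1.13 V, so V_ov = 1.13 − 0.718 = 0.412 V.
Assume saturation: I_D = ½ k_n V_ov² = 0.5 × 3.7 × 0.412² = 0.314 mA, giving V_DS = V_DD − I_D R_D = 2.44 − 0.314 × 12.6 = -1.52 V.
But -1.52 V < V_ov = 0.412 V, so the device is actually in triode.
In triode I_D = k_n[V_ov V_DS − ½ V_DS²] and I_D = (V_DD − V_DS)/R_D. Equating: 23.3 V_DS² − 20.21 V_DS + 2.44 = 0, giving V_DS = 0.145 V (the root below V_ov).
I_D = (2.44 − 0.145) / 12.6 = 0.182 mA.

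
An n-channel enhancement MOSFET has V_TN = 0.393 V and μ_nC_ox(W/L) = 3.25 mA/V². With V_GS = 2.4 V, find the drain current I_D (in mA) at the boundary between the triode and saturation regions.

At the boundary V_DS = V_ov = V_GS − V_TN = 2.4 − 0.393 = 2.01 V.
I_D = ½ k_n V_ov² = 0.5 × 3.25 × 2.01² = 6.55 mA.

I_D = 6.55 mA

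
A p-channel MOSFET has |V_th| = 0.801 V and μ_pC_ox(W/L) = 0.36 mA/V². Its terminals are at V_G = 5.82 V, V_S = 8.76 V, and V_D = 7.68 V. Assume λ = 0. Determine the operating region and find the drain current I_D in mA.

V_SG = V_S − V_G = 8.76 − 5.82 = 2.94 V; V_SD = V_S − V_D = 8.76 − 7.68 = 1.08 V.
V_ov = V_SG − |V_th| = 2.94 − 0.801 = 2.14 V.
Since V_SD = 1.08 V < V_ov = 2.14 V, the device is in the triode region.
I_D = k_p [V_ov · V_SD − ½ V_SD²] = 0.36 × [2.14 × 1.08 − 0.5 × 1.08²] = 0.622 mA.

Triode; I_D = 0.622 mA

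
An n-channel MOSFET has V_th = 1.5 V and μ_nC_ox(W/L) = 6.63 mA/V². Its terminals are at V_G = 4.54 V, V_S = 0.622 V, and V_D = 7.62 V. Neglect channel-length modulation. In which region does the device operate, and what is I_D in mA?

V_GS = V_G − V_S = 4.54 − 0.622 = 3.92 V; V_DS = V_D − V_S = 7.62 − 0.622 = 7 V.
V_ov = V_GS − V_th = 3.92 − 1.5 = 2.42 V.
Since V_DS = 7 V ≥ V_ov = 2.42 V, the device is in saturation.
I_D = ½ k_n V_ov² = 0.5 × 6.63 × 2.42² = 19.4 mA.

Saturation; I_D = 19.4 mA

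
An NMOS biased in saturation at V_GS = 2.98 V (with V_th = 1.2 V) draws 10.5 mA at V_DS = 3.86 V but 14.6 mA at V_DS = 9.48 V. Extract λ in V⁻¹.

λ = 0.0949 V⁻¹

With V_GS fixed, I_D ∝ (1 + λ V_DS) in saturation, so I_D2/I_D1 = (1 + λ V_DS2)/(1 + λ V_DS1).
14.6/10.5 = 1.39 = (1 + 9.48 λ)/(1 + 3.86 λ).
Solving: λ (I_D1 V_DS2 − I_D2 V_DS1) = I_D2 − I_D1, so λ = (14.6 − 10.5) / (10.5 × 9.48 − 14.6 × 3.86) = 4.1 / 43.2 = 0.0949 V⁻¹.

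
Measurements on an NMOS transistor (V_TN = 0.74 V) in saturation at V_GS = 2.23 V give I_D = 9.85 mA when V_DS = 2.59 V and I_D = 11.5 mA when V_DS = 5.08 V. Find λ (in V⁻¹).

λ = 0.0815 V⁻¹

With V_GS fixed, I_D ∝ (1 + λ V_DS) in saturation, so I_D2/I_D1 = (1 + λ V_DS2)/(1 + λ V_DS1).
11.5/9.85 = 1.168 = (1 + 5.08 λ)/(1 + 2.59 λ).
Solving: λ (I_D1 V_DS2 − I_D2 V_DS1) = I_D2 − I_D1, so λ = (11.5 − 9.85) / (9.85 × 5.08 − 11.5 × 2.59) = 1.65 / 20.3 = 0.0815 V⁻¹.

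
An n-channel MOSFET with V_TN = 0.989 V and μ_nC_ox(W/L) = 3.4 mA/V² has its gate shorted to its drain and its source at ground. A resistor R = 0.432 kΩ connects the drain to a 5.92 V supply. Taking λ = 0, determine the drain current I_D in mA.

I_D = 6.79 mA

With gate tied to drain, V_GS = V_DS ≥ V_GS − V_TN, so the device is in saturation.
KCL at the drain: ½ k_n (V_GS − V_TN)² = (V_DD − V_GS)/R.
Let x = V_GS − 0.989. Then 0.734 x² + x − 4.931 = 0, giving x = 2 V (positive root), so V_GS = 2.99 V.
I_D = (V_DD − V_GS)/R = (5.92 − 2.99) / 0.432 = 6.79 mA.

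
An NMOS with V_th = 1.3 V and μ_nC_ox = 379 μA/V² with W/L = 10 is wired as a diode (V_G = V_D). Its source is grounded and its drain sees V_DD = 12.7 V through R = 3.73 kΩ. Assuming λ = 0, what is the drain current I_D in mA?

With gate tied to drain, V_GS = V_DS ≥ V_GS − V_th, so the device is in saturation.
k_n = μ_nC_ox · (W/L) = 3.79 mA/V².
KCL at the drain: ½ k_n (V_GS − V_th)² = (V_DD − V_GS)/R.
Let x = V_GS − 1.3. Then 7.07 x² + x − 11.4 = 0, giving x = 1.2 V (positive root), so V_GS = 2.5 V.
I_D = (V_DD − V_GS)/R = (12.7 − 2.5) / 3.73 = 2.73 mA.

I_D = 2.73 mA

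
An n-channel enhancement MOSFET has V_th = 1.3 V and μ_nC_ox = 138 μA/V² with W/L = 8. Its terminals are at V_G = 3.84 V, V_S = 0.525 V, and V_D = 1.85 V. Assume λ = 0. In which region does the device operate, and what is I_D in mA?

Triode; I_D = 1.98 mA

V_GS = V_G − V_S = 3.84 − 0.525 = 3.31 V; V_DS = V_D − V_S = 1.85 − 0.525 = 1.33 V.
k_n = μ_nC_ox · (W/L) = 1.104 mA/V².
V_ov = V_GS − V_th = 3.31 − 1.3 = 2.01 V.
Since V_DS = 1.33 V < V_ov = 2.01 V, the device is in the triode region.
I_D = k_n [V_ov · V_DS − ½ V_DS²] = 1.104 × [2.01 × 1.33 − 0.5 × 1.33²] = 1.98 mA.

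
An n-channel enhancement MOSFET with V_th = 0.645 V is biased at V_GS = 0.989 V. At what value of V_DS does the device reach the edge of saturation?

V_DS,sat = 0.344 V

The boundary between triode and saturation is V_DS = V_GS − V_th = V_ov.
V_ov = 0.989 − 0.645 = 0.344 V.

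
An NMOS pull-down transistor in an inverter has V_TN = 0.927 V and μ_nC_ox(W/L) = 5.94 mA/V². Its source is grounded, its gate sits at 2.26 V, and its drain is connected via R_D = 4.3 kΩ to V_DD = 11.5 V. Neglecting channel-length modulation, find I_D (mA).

V_GS = V_G = 2.26 V, so V_ov = 2.26 − 0.927 = 1.33 V.
Assume saturation: I_D = ½ k_n V_ov² = 0.5 × 5.94 × 1.33² = 5.28 mA, giving V_DS = V_DD − I_D R_D = 11.5 − 5.28 × 4.3 = -11.2 V.
But -11.2 V < V_ov = 1.33 V, so the device is actually in triode.
In triode I_D = k_n[V_ov V_DS − ½ V_DS²] and I_D = (V_DD − V_DS)/R_D. Equating: 12.8 V_DS² − 35.05 V_DS + 11.5 = 0, giving V_DS = 0.381 V (the root below V_ov).
I_D = (11.5 − 0.381) / 4.3 = 2.59 mA.

I_D = 2.59 mA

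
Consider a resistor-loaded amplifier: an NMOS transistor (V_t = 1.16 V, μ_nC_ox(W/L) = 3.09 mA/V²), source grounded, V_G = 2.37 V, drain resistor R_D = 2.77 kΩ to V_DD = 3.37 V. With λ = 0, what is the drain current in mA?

I_D = 1.09 mA

V_GS = V_G = 2.37 V, so V_ov = 2.37 − 1.16 = 1.21 V.
Assume saturation: I_D = ½ k_n V_ov² = 0.5 × 3.09 × 1.21² = 2.26 mA, giving V_DS = V_DD − I_D R_D = 3.37 − 2.26 × 2.77 = -2.9 V.
But -2.9 V < V_ov = 1.21 V, so the device is actually in triode.
In triode I_D = k_n[V_ov V_DS − ½ V_DS²] and I_D = (V_DD − V_DS)/R_D. Equating: 4.28 V_DS² − 11.36 V_DS + 3.37 = 0, giving V_DS = 0.34 V (the root below V_ov).
I_D = (3.37 − 0.34) / 2.77 = 1.09 mA.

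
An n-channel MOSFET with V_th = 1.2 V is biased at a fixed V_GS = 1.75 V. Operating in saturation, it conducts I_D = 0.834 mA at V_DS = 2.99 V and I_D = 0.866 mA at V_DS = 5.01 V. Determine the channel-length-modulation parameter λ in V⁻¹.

λ = 0.0201 V⁻¹

With V_GS fixed, I_D ∝ (1 + λ V_DS) in saturation, so I_D2/I_D1 = (1 + λ V_DS2)/(1 + λ V_DS1).
0.866/0.834 = 1.038 = (1 + 5.01 λ)/(1 + 2.99 λ).
Solving: λ (I_D1 V_DS2 − I_D2 V_DS1) = I_D2 − I_D1, so λ = (0.866 − 0.834) / (0.834 × 5.01 − 0.866 × 2.99) = 0.032 / 1.59 = 0.0201 V⁻¹.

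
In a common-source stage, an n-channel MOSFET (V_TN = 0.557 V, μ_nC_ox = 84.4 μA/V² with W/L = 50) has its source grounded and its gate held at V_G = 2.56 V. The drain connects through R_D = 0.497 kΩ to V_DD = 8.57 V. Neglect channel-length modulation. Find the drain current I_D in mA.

I_D = 8.47 mA

V_GS = V_G = 2.56 V, so V_ov = 2.56 − 0.557 = 2 V.
k_n = μ_nC_ox · (W/L) = 4.22 mA/V².
Assume saturation: I_D = ½ k_n V_ov² = 0.5 × 4.22 × 2² = 8.47 mA, giving V_DS = V_DD − I_D R_D = 8.57 − 8.47 × 0.497 = 4.36 V.
V_DS = 4.36 V ≥ V_ov = 2 V, confirming saturation.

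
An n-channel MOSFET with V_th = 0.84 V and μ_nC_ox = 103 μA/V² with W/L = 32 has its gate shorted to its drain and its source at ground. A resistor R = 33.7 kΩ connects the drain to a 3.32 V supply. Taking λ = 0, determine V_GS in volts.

With gate tied to drain, V_GS = V_DS ≥ V_GS − V_th, so the device is in saturation.
k_n = μ_nC_ox · (W/L) = 3.296 mA/V².
KCL at the drain: ½ k_n (V_GS − V_th)² = (V_DD − V_GS)/R.
Let x = V_GS − 0.84. Then 55.5 x² + x − 2.48 = 0, giving x = 0.203 V (positive root), so V_GS = 1.04 V.
I_D = (V_DD − V_GS)/R = (3.32 − 1.04) / 33.7 = 0.0676 mA.

V_GS = 1.04 V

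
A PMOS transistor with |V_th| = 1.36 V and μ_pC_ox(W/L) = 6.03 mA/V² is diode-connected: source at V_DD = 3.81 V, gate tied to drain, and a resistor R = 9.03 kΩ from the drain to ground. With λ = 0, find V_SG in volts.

V_SG = 1.64 V

With gate tied to drain, V_SG = V_SD ≥ V_SG − |V_th|, so the device is in saturation.
KCL at the drain: ½ k_p (V_SG − |V_th|)² = (V_DD − V_SG)/R.
Let x = V_SG − 1.36. Then 27.2 x² + x − 2.45 = 0, giving x = 0.282 V (positive root), so V_SG = 1.64 V.
I_D = (V_DD − V_SG)/R = (3.81 − 1.64) / 9.03 = 0.24 mA.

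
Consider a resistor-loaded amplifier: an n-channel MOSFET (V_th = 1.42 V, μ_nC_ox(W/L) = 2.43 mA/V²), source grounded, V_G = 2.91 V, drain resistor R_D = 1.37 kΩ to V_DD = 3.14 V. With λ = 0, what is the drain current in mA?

V_GS = V_G = 2.91 V, so V_ov = 2.91 − 1.42 = 1.49 V.
Assume saturation: I_D = ½ k_n V_ov² = 0.5 × 2.43 × 1.49² = 2.7 mA, giving V_DS = V_DD − I_D R_D = 3.14 − 2.7 × 1.37 = -0.555 V.
But -0.555 V < V_ov = 1.49 V, so the device is actually in triode.
In triode I_D = k_n[V_ov V_DS − ½ V_DS²] and I_D = (V_DD − V_DS)/R_D. Equating: 1.66 V_DS² − 5.96 V_DS + 3.14 = 0, giving V_DS = 0.642 V (the root below V_ov).
I_D = (3.14 − 0.642) / 1.37 = 1.82 mA.

I_D = 1.82 mA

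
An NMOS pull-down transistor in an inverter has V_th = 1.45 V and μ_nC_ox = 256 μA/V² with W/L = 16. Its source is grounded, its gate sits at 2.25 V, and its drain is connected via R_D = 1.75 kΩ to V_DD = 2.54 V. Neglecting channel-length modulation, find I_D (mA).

V_GS = V_G = 2.25 V, so V_ov = 2.25 − 1.45 = 0.8 V.
k_n = μ_nC_ox · (W/L) = 4.096 mA/V².
Assume saturation: I_D = ½ k_n V_ov² = 0.5 × 4.096 × 0.8² = 1.31 mA, giving V_DS = V_DD − I_D R_D = 2.54 − 1.31 × 1.75 = 0.246 V.
But 0.246 V < V_ov = 0.8 V, so the device is actually in triode.
In triode I_D = k_n[V_ov V_DS − ½ V_DS²] and I_D = (V_DD − V_DS)/R_D. Equating: 3.58 V_DS² − 6.734 V_DS + 2.54 = 0, giving V_DS = 0.522 V (the root below V_ov).
I_D = (2.54 − 0.522) / 1.75 = 1.15 mA.

I_D = 1.15 mA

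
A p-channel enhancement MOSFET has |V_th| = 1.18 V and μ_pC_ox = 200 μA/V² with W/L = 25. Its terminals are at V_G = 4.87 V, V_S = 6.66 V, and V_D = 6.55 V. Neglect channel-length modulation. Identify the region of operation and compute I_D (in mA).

Triode; I_D = 0.305 mA

V_SG = V_S − V_G = 6.66 − 4.87 = 1.79 V; V_SD = V_S − V_D = 6.66 − 6.55 = 0.11 V.
k_p = μ_pC_ox · (W/L) = 5 mA/V².
V_ov = V_SG − |V_th| = 1.79 − 1.18 = 0.61 V.
Since V_SD = 0.11 V < V_ov = 0.61 V, the device is in the triode region.
I_D = k_p [V_ov · V_SD − ½ V_SD²] = 5 × [0.61 × 0.11 − 0.5 × 0.11²] = 0.305 mA.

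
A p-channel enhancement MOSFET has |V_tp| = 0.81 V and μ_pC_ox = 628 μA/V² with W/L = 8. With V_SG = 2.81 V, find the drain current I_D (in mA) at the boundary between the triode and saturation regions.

At the boundary V_SD = V_ov = V_SG − |V_tp| = 2.81 − 0.81 = 2 V.
k_p = μ_pC_ox · (W/L) = 5.024 mA/V².
I_D = ½ k_p V_ov² = 0.5 × 5.024 × 2² = 10 mA.

I_D = 10.0 mA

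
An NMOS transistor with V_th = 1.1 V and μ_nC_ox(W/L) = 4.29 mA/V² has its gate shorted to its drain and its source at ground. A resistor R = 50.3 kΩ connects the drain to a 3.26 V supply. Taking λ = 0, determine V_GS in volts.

With gate tied to drain, V_GS = V_DS ≥ V_GS − V_th, so the device is in saturation.
KCL at the drain: ½ k_n (V_GS − V_th)² = (V_DD − V_GS)/R.
Let x = V_GS − 1.1. Then 108 x² + x − 2.16 = 0, giving x = 0.137 V (positive root), so V_GS = 1.24 V.
I_D = (V_DD − V_GS)/R = (3.26 − 1.24) / 50.3 = 0.0402 mA.

V_GS = 1.24 V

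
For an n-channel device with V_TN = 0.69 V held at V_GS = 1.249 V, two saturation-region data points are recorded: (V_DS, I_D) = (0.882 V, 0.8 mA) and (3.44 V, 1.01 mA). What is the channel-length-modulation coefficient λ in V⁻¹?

With V_GS fixed, I_D ∝ (1 + λ V_DS) in saturation, so I_D2/I_D1 = (1 + λ V_DS2)/(1 + λ V_DS1).
1.01/0.8 = 1.262 = (1 + 3.44 λ)/(1 + 0.882 λ).
Solving: λ (I_D1 V_DS2 − I_D2 V_DS1) = I_D2 − I_D1, so λ = (1.01 − 0.8) / (0.8 × 3.44 − 1.01 × 0.882) = 0.21 / 1.86 = 0.113 V⁻¹.

λ = 0.113 V⁻¹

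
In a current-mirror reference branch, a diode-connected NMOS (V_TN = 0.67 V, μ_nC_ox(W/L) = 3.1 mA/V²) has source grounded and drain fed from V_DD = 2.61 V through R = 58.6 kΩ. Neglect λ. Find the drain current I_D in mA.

With gate tied to drain, V_GS = V_DS ≥ V_GS − V_TN, so the device is in saturation.
KCL at the drain: ½ k_n (V_GS − V_TN)² = (V_DD − V_GS)/R.
Let x = V_GS − 0.67. Then 90.8 x² + x − 1.94 = 0, giving x = 0.141 V (positive root), so V_GS = 0.811 V.
I_D = (V_DD − V_GS)/R = (2.61 − 0.811) / 58.6 = 0.0307 mA.

I_D = 0.0307 mA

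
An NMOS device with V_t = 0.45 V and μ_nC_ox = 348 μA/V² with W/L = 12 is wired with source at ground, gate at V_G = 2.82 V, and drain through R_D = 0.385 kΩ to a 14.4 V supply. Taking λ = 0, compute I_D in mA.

V_GS = V_G = 2.82 V, so V_ov = 2.82 − 0.45 = 2.37 V.
k_n = μ_nC_ox · (W/L) = 4.176 mA/V².
Assume saturation: I_D = ½ k_n V_ov² = 0.5 × 4.176 × 2.37² = 11.7 mA, giving V_DS = V_DD − I_D R_D = 14.4 − 11.7 × 0.385 = 9.88 V.
V_DS = 9.88 V ≥ V_ov = 2.37 V, confirming saturation.

I_D = 11.7 mA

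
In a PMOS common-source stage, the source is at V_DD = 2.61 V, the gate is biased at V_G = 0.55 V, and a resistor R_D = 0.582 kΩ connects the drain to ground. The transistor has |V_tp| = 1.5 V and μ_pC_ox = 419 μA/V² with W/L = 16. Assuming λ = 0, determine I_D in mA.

V_SG = V_DD − V_G = 2.61 − 0.55 = 2.06 V, so V_ov = 2.06 − 1.5 = 0.56 V.
k_p = μ_pC_ox · (W/L) = 6.704 mA/V².
Assume saturation: I_D = ½ k_p V_ov² = 0.5 × 6.704 × 0.56² = 1.05 mA, giving V_SD = V_DD − I_D R_D = 2.61 − 1.05 × 0.582 = 2 V.
V_SD = 2 V ≥ V_ov = 0.56 V, confirming saturation.

I_D = 1.05 mA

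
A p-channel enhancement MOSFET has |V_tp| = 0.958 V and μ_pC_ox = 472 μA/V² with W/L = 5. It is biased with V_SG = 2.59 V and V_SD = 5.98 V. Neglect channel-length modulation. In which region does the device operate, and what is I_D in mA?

k_p = μ_pC_ox · (W/L) = 2.36 mA/V².
V_ov = V_SG − |V_tp| = 2.59 − 0.958 = 1.63 V.
Since V_SD = 5.98 V ≥ V_ov = 1.63 V, the device is in saturation.
I_D = ½ k_p V_ov² = 0.5 × 2.36 × 1.63² = 3.14 mA.

Saturation; I_D = 3.14 mA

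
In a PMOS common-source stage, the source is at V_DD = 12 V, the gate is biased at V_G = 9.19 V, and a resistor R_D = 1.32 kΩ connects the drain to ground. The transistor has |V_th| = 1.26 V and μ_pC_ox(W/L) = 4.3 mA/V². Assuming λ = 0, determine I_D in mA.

V_SG = V_DD − V_G = 12 − 9.19 = 2.81 V, so V_ov = 2.81 − 1.26 = 1.55 V.
Assume saturation: I_D = ½ k_p V_ov² = 0.5 × 4.3 × 1.55² = 5.17 mA, giving V_SD = V_DD − I_D R_D = 12 − 5.17 × 1.32 = 5.18 V.
V_SD = 5.18 V ≥ V_ov = 1.55 V, confirming saturation.

I_D = 5.17 mA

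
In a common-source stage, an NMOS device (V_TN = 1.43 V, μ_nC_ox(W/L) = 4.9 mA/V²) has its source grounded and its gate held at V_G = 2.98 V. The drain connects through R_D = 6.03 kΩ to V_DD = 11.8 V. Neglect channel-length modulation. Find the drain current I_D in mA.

V_GS = V_G = 2.98 V, so V_ov = 2.98 − 1.43 = 1.55 V.
Assume saturation: I_D = ½ k_n V_ov² = 0.5 × 4.9 × 1.55² = 5.89 mA, giving V_DS = V_DD − I_D R_D = 11.8 − 5.89 × 6.03 = -23.7 V.
But -23.7 V < V_ov = 1.55 V, so the device is actually in triode.
In triode I_D = k_n[V_ov V_DS − ½ V_DS²] and I_D = (V_DD − V_DS)/R_D. Equating: 14.8 V_DS² − 46.8 V_DS + 11.8 = 0, giving V_DS = 0.276 V (the root below V_ov).
I_D = (11.8 − 0.276) / 6.03 = 1.91 mA.

I_D = 1.91 mA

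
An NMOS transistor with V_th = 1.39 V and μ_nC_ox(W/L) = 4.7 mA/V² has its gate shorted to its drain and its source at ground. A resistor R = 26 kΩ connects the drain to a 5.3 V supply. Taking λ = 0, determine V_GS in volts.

V_GS = 1.63 V

With gate tied to drain, V_GS = V_DS ≥ V_GS − V_th, so the device is in saturation.
KCL at the drain: ½ k_n (V_GS − V_th)² = (V_DD − V_GS)/R.
Let x = V_GS − 1.39. Then 61.1 x² + x − 3.91 = 0, giving x = 0.245 V (positive root), so V_GS = 1.63 V.
I_D = (V_DD − V_GS)/R = (5.3 − 1.63) / 26 = 0.141 mA.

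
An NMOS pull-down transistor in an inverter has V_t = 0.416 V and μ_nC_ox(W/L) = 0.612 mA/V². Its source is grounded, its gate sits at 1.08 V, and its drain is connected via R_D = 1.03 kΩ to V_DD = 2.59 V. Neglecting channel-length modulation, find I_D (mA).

I_D = 0.135 mA

V_GS = V_G = 1.08 V, so V_ov = 1.08 − 0.416 = 0.664 V.
Assume saturation: I_D = ½ k_n V_ov² = 0.5 × 0.612 × 0.664² = 0.135 mA, giving V_DS = V_DD − I_D R_D = 2.59 − 0.135 × 1.03 = 2.45 V.
V_DS = 2.45 V ≥ V_ov = 0.664 V, confirming saturation.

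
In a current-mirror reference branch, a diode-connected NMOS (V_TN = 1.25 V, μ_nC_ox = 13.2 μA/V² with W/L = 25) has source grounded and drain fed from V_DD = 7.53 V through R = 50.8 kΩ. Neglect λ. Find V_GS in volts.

V_GS = 2.06 V

With gate tied to drain, V_GS = V_DS ≥ V_GS − V_TN, so the device is in saturation.
k_n = μ_nC_ox · (W/L) = 0.33 mA/V².
KCL at the drain: ½ k_n (V_GS − V_TN)² = (V_DD − V_GS)/R.
Let x = V_GS − 1.25. Then 8.38 x² + x − 6.28 = 0, giving x = 0.808 V (positive root), so V_GS = 2.06 V.
I_D = (V_DD − V_GS)/R = (7.53 − 2.06) / 50.8 = 0.108 mA.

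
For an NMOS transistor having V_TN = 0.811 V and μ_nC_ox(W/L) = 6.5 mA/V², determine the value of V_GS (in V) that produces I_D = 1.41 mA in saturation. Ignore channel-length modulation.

In saturation I_D = ½ k_n (V_GS − V_TN)², so V_GS − V_TN = √(2 I_D / k_n) = √(2 × 1.41 / 6.5) = 0.659 V.
V_GS = 0.811 + 0.659 = 1.47 V.

V_GS = 1.47 V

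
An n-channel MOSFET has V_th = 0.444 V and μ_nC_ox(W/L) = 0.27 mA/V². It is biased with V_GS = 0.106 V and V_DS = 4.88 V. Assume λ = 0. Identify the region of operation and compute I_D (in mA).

Cutoff; I_D = 0 mA

V_GS = 0.106 V < V_th = 0.444 V, so the transistor is in cutoff.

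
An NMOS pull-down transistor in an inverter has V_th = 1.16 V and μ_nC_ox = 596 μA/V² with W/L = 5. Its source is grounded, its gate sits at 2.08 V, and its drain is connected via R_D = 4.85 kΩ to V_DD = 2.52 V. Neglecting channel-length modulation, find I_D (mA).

I_D = 0.479 mA

V_GS = V_G = 2.08 V, so V_ov = 2.08 − 1.16 = 0.92 V.
k_n = μ_nC_ox · (W/L) = 2.98 mA/V².
Assume saturation: I_D = ½ k_n V_ov² = 0.5 × 2.98 × 0.92² = 1.26 mA, giving V_DS = V_DD − I_D R_D = 2.52 − 1.26 × 4.85 = -3.6 V.
But -3.6 V < V_ov = 0.92 V, so the device is actually in triode.
In triode I_D = k_n[V_ov V_DS − ½ V_DS²] and I_D = (V_DD − V_DS)/R_D. Equating: 7.23 V_DS² − 14.3 V_DS + 2.52 = 0, giving V_DS = 0.196 V (the root below V_ov).
I_D = (2.52 − 0.196) / 4.85 = 0.479 mA.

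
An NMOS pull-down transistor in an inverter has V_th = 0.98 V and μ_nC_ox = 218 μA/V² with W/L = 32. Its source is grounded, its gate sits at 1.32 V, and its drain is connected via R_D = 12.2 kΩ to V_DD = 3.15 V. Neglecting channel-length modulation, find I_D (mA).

V_GS = V_G = 1.32 V, so V_ov = 1.32 − 0.98 = 0.34 V.
k_n = μ_nC_ox · (W/L) = 6.976 mA/V².
Assume saturation: I_D = ½ k_n V_ov² = 0.5 × 6.976 × 0.34² = 0.403 mA, giving V_DS = V_DD − I_D R_D = 3.15 − 0.403 × 12.2 = -1.77 V.
But -1.77 V < V_ov = 0.34 V, so the device is actually in triode.
In triode I_D = k_n[V_ov V_DS − ½ V_DS²] and I_D = (V_DD − V_DS)/R_D. Equating: 42.6 V_DS² − 29.94 V_DS + 3.15 = 0, giving V_DS = 0.129 V (the root below V_ov).
I_D = (3.15 − 0.129) / 12.2 = 0.248 mA.

I_D = 0.248 mA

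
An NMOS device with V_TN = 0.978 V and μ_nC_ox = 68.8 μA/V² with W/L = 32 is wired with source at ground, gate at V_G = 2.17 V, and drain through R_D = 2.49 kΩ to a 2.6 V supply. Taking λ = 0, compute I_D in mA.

V_GS = V_G = 2.17 V, so V_ov = 2.17 − 0.978 = 1.19 V.
k_n = μ_nC_ox · (W/L) = 2.202 mA/V².
Assume saturation: I_D = ½ k_n V_ov² = 0.5 × 2.202 × 1.19² = 1.56 mA, giving V_DS = V_DD − I_D R_D = 2.6 − 1.56 × 2.49 = -1.29 V.
But -1.29 V < V_ov = 1.19 V, so the device is actually in triode.
In triode I_D = k_n[V_ov V_DS − ½ V_DS²] and I_D = (V_DD − V_DS)/R_D. Equating: 2.74 V_DS² − 7.535 V_DS + 2.6 = 0, giving V_DS = 0.405 V (the root below V_ov).
I_D = (2.6 − 0.405) / 2.49 = 0.882 mA.

I_D = 0.882 mA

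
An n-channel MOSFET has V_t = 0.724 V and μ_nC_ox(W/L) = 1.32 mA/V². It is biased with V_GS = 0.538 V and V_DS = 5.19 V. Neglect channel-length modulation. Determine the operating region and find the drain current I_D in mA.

V_GS = 0.538 V < V_t = 0.724 V, so the transistor is in cutoff.

Cutoff; I_D = 0 mA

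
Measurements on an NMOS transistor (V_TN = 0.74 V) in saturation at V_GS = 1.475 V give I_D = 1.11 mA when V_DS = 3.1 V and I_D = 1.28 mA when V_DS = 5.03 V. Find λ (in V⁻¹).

With V_GS fixed, I_D ∝ (1 + λ V_DS) in saturation, so I_D2/I_D1 = (1 + λ V_DS2)/(1 + λ V_DS1).
1.28/1.11 = 1.153 = (1 + 5.03 λ)/(1 + 3.1 λ).
Solving: λ (I_D1 V_DS2 − I_D2 V_DS1) = I_D2 − I_D1, so λ = (1.28 − 1.11) / (1.11 × 5.03 − 1.28 × 3.1) = 0.17 / 1.62 = 0.105 V⁻¹.

λ = 0.105 V⁻¹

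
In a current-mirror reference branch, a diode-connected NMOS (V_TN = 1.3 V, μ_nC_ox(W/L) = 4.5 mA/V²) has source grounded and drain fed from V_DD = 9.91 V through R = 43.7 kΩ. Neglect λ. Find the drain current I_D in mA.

With gate tied to drain, V_GS = V_DS ≥ V_GS − V_TN, so the device is in saturation.
KCL at the drain: ½ k_n (V_GS − V_TN)² = (V_DD − V_GS)/R.
Let x = V_GS − 1.3. Then 98.3 x² + x − 8.61 = 0, giving x = 0.291 V (positive root), so V_GS = 1.59 V.
I_D = (V_DD − V_GS)/R = (9.91 − 1.59) / 43.7 = 0.19 mA.

I_D = 0.190 mA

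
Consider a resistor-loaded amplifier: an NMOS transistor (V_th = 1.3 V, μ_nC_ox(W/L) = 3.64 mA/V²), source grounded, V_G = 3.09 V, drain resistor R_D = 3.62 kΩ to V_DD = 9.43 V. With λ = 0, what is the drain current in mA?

V_GS = V_G = 3.09 V, so V_ov = 3.09 − 1.3 = 1.79 V.
Assume saturation: I_D = ½ k_n V_ov² = 0.5 × 3.64 × 1.79² = 5.83 mA, giving V_DS = V_DD − I_D R_D = 9.43 − 5.83 × 3.62 = -11.7 V.
But -11.7 V < V_ov = 1.79 V, so the device is actually in triode.
In triode I_D = k_n[V_ov V_DS − ½ V_DS²] and I_D = (V_DD − V_DS)/R_D. Equating: 6.59 V_DS² − 24.59 V_DS + 9.43 = 0, giving V_DS = 0.434 V (the root below V_ov).
I_D = (9.43 − 0.434) / 3.62 = 2.49 mA.

I_D = 2.49 mA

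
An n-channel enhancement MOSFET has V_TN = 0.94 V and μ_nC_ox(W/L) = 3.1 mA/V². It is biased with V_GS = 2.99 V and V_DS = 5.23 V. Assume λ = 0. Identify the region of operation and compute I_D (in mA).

Saturation; I_D = 6.51 mA

V_ov = V_GS − V_TN = 2.99 − 0.94 = 2.05 V.
Since V_DS = 5.23 V ≥ V_ov = 2.05 V, the device is in saturation.
I_D = ½ k_n V_ov² = 0.5 × 3.1 × 2.05² = 6.51 mA.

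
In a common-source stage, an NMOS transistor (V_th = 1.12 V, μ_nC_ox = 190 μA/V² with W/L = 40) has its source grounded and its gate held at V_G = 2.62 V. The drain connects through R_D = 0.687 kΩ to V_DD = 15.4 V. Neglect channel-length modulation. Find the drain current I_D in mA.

I_D = 8.55 mA

V_GS = V_G = 2.62 V, so V_ov = 2.62 − 1.12 = 1.5 V.
k_n = μ_nC_ox · (W/L) = 7.6 mA/V².
Assume saturation: I_D = ½ k_n V_ov² = 0.5 × 7.6 × 1.5² = 8.55 mA, giving V_DS = V_DD − I_D R_D = 15.4 − 8.55 × 0.687 = 9.53 V.
V_DS = 9.53 V ≥ V_ov = 1.5 V, confirming saturation.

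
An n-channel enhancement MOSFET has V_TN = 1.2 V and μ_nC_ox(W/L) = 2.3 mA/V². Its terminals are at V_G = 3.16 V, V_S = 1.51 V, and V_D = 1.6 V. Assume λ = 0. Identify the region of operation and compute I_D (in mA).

Triode; I_D = 0.0838 mA

V_GS = V_G − V_S = 3.16 − 1.51 = 1.65 V; V_DS = V_D − V_S = 1.6 − 1.51 = 0.09 V.
V_ov = V_GS − V_TN = 1.65 − 1.2 = 0.45 V.
Since V_DS = 0.09 V < V_ov = 0.45 V, the device is in the triode region.
I_D = k_n [V_ov · V_DS − ½ V_DS²] = 2.3 × [0.45 × 0.09 − 0.5 × 0.09²] = 0.0838 mA.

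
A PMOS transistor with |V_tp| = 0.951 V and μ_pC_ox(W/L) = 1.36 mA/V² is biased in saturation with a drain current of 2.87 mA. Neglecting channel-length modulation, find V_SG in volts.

In saturation I_D = ½ k_p (V_SG − |V_tp|)², so V_SG − |V_tp| = √(2 I_D / k_p) = √(2 × 2.87 / 1.36) = 2.05 V.
V_SG = 0.951 + 2.05 = 3.01 V.

V_SG = 3.01 V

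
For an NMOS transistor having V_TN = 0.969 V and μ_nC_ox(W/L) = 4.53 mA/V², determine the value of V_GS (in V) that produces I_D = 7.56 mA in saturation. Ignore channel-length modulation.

V_GS = 2.80 V

In saturation I_D = ½ k_n (V_GS − V_TN)², so V_GS − V_TN = √(2 I_D / k_n) = √(2 × 7.56 / 4.53) = 1.83 V.
V_GS = 0.969 + 1.83 = 2.8 V.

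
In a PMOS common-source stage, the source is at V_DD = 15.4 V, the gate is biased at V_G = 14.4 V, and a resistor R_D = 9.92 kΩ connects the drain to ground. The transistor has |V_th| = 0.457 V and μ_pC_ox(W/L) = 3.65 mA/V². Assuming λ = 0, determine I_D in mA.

V_SG = V_DD − V_G = 15.4 − 14.4 = 1 V, so V_ov = 1 − 0.457 = 0.543 V.
Assume saturation: I_D = ½ k_p V_ov² = 0.5 × 3.65 × 0.543² = 0.538 mA, giving V_SD = V_DD − I_D R_D = 15.4 − 0.538 × 9.92 = 10.1 V.
V_SD = 10.1 V ≥ V_ov = 0.543 V, confirming saturation.

I_D = 0.538 mA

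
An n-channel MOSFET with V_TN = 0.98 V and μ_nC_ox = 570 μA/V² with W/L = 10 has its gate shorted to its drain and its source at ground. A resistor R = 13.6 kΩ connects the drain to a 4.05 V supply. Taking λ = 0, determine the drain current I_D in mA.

With gate tied to drain, V_GS = V_DS ≥ V_GS − V_TN, so the device is in saturation.
k_n = μ_nC_ox · (W/L) = 5.7 mA/V².
KCL at the drain: ½ k_n (V_GS − V_TN)² = (V_DD − V_GS)/R.
Let x = V_GS − 0.98. Then 38.8 x² + x − 3.07 = 0, giving x = 0.269 V (positive root), so V_GS = 1.25 V.
I_D = (V_DD − V_GS)/R = (4.05 − 1.25) / 13.6 = 0.206 mA.

I_D = 0.206 mA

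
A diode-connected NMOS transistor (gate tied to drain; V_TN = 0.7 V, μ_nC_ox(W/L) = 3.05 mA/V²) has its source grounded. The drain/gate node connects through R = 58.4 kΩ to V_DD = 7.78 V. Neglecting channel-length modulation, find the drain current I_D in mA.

With gate tied to drain, V_GS = V_DS ≥ V_GS − V_TN, so the device is in saturation.
KCL at the drain: ½ k_n (V_GS − V_TN)² = (V_DD − V_GS)/R.
Let x = V_GS − 0.7. Then 89.1 x² + x − 7.08 = 0, giving x = 0.276 V (positive root), so V_GS = 0.976 V.
I_D = (V_DD − V_GS)/R = (7.78 − 0.976) / 58.4 = 0.117 mA.

I_D = 0.117 mA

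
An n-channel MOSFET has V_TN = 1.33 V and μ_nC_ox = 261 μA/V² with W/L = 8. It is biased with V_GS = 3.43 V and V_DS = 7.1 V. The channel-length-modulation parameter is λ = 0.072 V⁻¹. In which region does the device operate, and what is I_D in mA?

k_n = μ_nC_ox · (W/L) = 2.088 mA/V².
V_ov = V_GS − V_TN = 3.43 − 1.33 = 2.1 V.
Since V_DS = 7.1 V ≥ V_ov = 2.1 V, the device is in saturation.
I_D = ½ k_n V_ov² (1 + λ V_DS) = 0.5 × 2.088 × 2.1² × (1 + 0.072 × 7.1) = 6.96 mA.

Saturation; I_D = 6.96 mA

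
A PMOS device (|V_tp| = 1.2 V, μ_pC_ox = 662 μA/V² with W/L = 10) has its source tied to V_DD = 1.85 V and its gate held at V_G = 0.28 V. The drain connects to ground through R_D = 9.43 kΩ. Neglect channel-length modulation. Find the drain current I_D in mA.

V_SG = V_DD − V_G = 1.85 − 0.28 = 1.57 V, so V_ov = 1.57 − 1.2 = 0.37 V.
k_p = μ_pC_ox · (W/L) = 6.62 mA/V².
Assume saturation: I_D = ½ k_p V_ov² = 0.5 × 6.62 × 0.37² = 0.453 mA, giving V_SD = V_DD − I_D R_D = 1.85 − 0.453 × 9.43 = -2.42 V.
But -2.42 V < V_ov = 0.37 V, so the device is actually in triode.
In triode I_D = k_p[V_ov V_SD − ½ V_SD²] and I_D = (V_DD − V_SD)/R_D. Equating: 31.2 V_SD² − 24.1 V_SD + 1.85 = 0, giving V_SD = 0.0865 V (the root below V_ov).
I_D = (1.85 − 0.0865) / 9.43 = 0.187 mA.

I_D = 0.187 mA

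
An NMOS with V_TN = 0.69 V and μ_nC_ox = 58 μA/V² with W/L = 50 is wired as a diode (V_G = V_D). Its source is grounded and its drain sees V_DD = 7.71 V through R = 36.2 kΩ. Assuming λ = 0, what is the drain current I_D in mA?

With gate tied to drain, V_GS = V_DS ≥ V_GS − V_TN, so the device is in saturation.
k_n = μ_nC_ox · (W/L) = 2.9 mA/V².
KCL at the drain: ½ k_n (V_GS − V_TN)² = (V_DD − V_GS)/R.
Let x = V_GS − 0.69. Then 52.5 x² + x − 7.02 = 0, giving x = 0.356 V (positive root), so V_GS = 1.05 V.
I_D = (V_DD − V_GS)/R = (7.71 − 1.05) / 36.2 = 0.184 mA.

I_D = 0.184 mA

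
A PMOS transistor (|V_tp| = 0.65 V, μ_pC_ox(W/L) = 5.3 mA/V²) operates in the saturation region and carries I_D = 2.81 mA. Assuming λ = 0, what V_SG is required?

In saturation I_D = ½ k_p (V_SG − |V_tp|)², so V_SG − |V_tp| = √(2 I_D / k_p) = √(2 × 2.81 / 5.3) = 1.03 V.
V_SG = 0.65 + 1.03 = 1.68 V.

V_SG = 1.68 V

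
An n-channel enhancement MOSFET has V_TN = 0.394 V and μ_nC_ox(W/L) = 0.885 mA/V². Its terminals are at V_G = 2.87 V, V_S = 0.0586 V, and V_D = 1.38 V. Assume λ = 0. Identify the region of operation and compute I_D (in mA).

V_GS = V_G − V_S = 2.87 − 0.0586 = 2.81 V; V_DS = V_D − V_S = 1.38 − 0.0586 = 1.32 V.
V_ov = V_GS − V_TN = 2.81 − 0.394 = 2.42 V.
Since V_DS = 1.32 V < V_ov = 2.42 V, the device is in the triode region.
I_D = k_n [V_ov · V_DS − ½ V_DS²] = 0.885 × [2.42 × 1.32 − 0.5 × 1.32²] = 2.05 mA.

Triode; I_D = 2.05 mA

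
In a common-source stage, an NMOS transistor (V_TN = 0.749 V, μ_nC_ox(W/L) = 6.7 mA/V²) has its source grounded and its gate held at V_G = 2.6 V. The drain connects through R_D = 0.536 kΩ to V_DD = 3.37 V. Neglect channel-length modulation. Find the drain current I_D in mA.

V_GS = V_G = 2.6 V, so V_ov = 2.6 − 0.749 = 1.85 V.
Assume saturation: I_D = ½ k_n V_ov² = 0.5 × 6.7 × 1.85² = 11.5 mA, giving V_DS = V_DD − I_D R_D = 3.37 − 11.5 × 0.536 = -2.78 V.
But -2.78 V < V_ov = 1.85 V, so the device is actually in triode.
In triode I_D = k_n[V_ov V_DS − ½ V_DS²] and I_D = (V_DD − V_DS)/R_D. Equating: 1.8 V_DS² − 7.647 V_DS + 3.37 = 0, giving V_DS = 0.499 V (the root below V_ov).
I_D = (3.37 − 0.499) / 0.536 = 5.36 mA.

I_D = 5.36 mA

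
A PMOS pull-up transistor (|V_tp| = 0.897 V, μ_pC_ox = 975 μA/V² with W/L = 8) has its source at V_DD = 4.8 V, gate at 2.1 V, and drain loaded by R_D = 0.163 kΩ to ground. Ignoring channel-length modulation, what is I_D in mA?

I_D = 12.7 mA

V_SG = V_DD − V_G = 4.8 − 2.1 = 2.7 V, so V_ov = 2.7 − 0.897 = 1.8 V.
k_p = μ_pC_ox · (W/L) = 7.8 mA/V².
Assume saturation: I_D = ½ k_p V_ov² = 0.5 × 7.8 × 1.8² = 12.7 mA, giving V_SD = V_DD − I_D R_D = 4.8 − 12.7 × 0.163 = 2.73 V.
V_SD = 2.73 V ≥ V_ov = 1.8 V, confirming saturation.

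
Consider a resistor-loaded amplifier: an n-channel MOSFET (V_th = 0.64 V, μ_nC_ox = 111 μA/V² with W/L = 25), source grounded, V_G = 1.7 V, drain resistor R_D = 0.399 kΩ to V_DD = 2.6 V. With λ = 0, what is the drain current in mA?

I_D = 1.56 mA

V_GS = V_G = 1.7 V, so V_ov = 1.7 − 0.64 = 1.06 V.
k_n = μ_nC_ox · (W/L) = 2.775 mA/V².
Assume saturation: I_D = ½ k_n V_ov² = 0.5 × 2.775 × 1.06² = 1.56 mA, giving V_DS = V_DD − I_D R_D = 2.6 − 1.56 × 0.399 = 1.98 V.
V_DS = 1.98 V ≥ V_ov = 1.06 V, confirming saturation.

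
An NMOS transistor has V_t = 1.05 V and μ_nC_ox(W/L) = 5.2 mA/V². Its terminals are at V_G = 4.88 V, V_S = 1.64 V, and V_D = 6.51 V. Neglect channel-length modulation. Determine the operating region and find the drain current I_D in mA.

V_GS = V_G − V_S = 4.88 − 1.64 = 3.24 V; V_DS = V_D − V_S = 6.51 − 1.64 = 4.87 V.
V_ov = V_GS − V_t = 3.24 − 1.05 = 2.19 V.
Since V_DS = 4.87 V ≥ V_ov = 2.19 V, the device is in saturation.
I_D = ½ k_n V_ov² = 0.5 × 5.2 × 2.19² = 12.5 mA.

Saturation; I_D = 12.5 mA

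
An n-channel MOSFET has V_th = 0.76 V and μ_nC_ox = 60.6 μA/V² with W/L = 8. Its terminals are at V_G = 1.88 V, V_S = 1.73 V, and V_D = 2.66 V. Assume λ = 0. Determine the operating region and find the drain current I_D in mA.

Cutoff; I_D = 0 mA

V_GS = V_G − V_S = 1.88 − 1.73 = 0.15 V; V_DS = V_D − V_S = 2.66 − 1.73 = 0.93 V.
V_GS = 0.15 V < V_th = 0.76 V, so the transistor is in cutoff.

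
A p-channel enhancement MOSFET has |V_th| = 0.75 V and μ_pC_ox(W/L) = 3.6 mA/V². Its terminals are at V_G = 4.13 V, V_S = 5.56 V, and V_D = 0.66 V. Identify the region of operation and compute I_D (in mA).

V_SG = V_S − V_G = 5.56 − 4.13 = 1.43 V; V_SD = V_S − V_D = 5.56 − 0.66 = 4.9 V.
V_ov = V_SG − |V_th| = 1.43 − 0.75 = 0.68 V.
Since V_SD = 4.9 V ≥ V_ov = 0.68 V, the device is in saturation.
I_D = ½ k_p V_ov² = 0.5 × 3.6 × 0.68² = 0.832 mA.

Saturation; I_D = 0.832 mA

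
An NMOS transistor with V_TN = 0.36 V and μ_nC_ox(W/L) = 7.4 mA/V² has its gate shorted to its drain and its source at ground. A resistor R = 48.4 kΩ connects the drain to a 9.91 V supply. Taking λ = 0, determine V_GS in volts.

With gate tied to drain, V_GS = V_DS ≥ V_GS − V_TN, so the device is in saturation.
KCL at the drain: ½ k_n (V_GS − V_TN)² = (V_DD − V_GS)/R.
Let x = V_GS − 0.36. Then 179 x² + x − 9.55 = 0, giving x = 0.228 V (positive root), so V_GS = 0.588 V.
I_D = (V_DD − V_GS)/R = (9.91 − 0.588) / 48.4 = 0.193 mA.

V_GS = 0.588 V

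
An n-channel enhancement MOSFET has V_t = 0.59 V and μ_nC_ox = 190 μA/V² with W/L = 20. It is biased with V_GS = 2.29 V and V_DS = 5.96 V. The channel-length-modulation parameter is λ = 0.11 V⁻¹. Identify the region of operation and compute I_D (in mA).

k_n = μ_nC_ox · (W/L) = 3.8 mA/V².
V_ov = V_GS − V_t = 2.29 − 0.59 = 1.7 V.
Since V_DS = 5.96 V ≥ V_ov = 1.7 V, the device is in saturation.
I_D = ½ k_n V_ov² (1 + λ V_DS) = 0.5 × 3.8 × 1.7² × (1 + 0.11 × 5.96) = 9.09 mA.

Saturation; I_D = 9.09 mA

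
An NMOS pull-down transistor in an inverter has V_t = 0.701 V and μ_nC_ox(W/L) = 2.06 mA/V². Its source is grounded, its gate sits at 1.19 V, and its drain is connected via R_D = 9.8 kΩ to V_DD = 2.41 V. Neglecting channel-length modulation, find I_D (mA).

V_GS = V_G = 1.19 V, so V_ov = 1.19 − 0.701 = 0.489 V.
Assume saturation: I_D = ½ k_n V_ov² = 0.5 × 2.06 × 0.489² = 0.246 mA, giving V_DS = V_DD − I_D R_D = 2.41 − 0.246 × 9.8 = -0.00369 V.
But -0.00369 V < V_ov = 0.489 V, so the device is actually in triode.
In triode I_D = k_n[V_ov V_DS − ½ V_DS²] and I_D = (V_DD − V_DS)/R_D. Equating: 10.1 V_DS² − 10.87 V_DS + 2.41 = 0, giving V_DS = 0.312 V (the root below V_ov).
I_D = (2.41 − 0.312) / 9.8 = 0.214 mA.

I_D = 0.214 mA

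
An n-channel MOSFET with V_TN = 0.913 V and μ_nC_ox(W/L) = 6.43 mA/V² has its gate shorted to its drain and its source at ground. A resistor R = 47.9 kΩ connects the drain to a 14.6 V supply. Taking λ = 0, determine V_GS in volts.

With gate tied to drain, V_GS = V_DS ≥ V_GS − V_TN, so the device is in saturation.
KCL at the drain: ½ k_n (V_GS − V_TN)² = (V_DD − V_GS)/R.
Let x = V_GS − 0.913. Then 154 x² + x − 13.69 = 0, giving x = 0.295 V (positive root), so V_GS = 1.21 V.
I_D = (V_DD − V_GS)/R = (14.6 − 1.21) / 47.9 = 0.28 mA.

V_GS = 1.21 V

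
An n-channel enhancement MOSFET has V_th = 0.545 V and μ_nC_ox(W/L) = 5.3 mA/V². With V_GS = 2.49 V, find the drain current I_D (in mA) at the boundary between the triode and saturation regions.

I_D = 10.0 mA

At the boundary V_DS = V_ov = V_GS − V_th = 2.49 − 0.545 = 1.95 V.
I_D = ½ k_n V_ov² = 0.5 × 5.3 × 1.95² = 10 mA.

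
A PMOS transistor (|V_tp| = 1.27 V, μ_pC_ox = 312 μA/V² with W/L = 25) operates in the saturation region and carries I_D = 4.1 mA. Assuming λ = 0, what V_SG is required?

k_p = μ_pC_ox · (W/L) = 7.8 mA/V².
In saturation I_D = ½ k_p (V_SG − |V_tp|)², so V_SG − |V_tp| = √(2 I_D / k_p) = √(2 × 4.1 / 7.8) = 1.03 V.
V_SG = 1.27 + 1.03 = 2.3 V.

V_SG = 2.30 V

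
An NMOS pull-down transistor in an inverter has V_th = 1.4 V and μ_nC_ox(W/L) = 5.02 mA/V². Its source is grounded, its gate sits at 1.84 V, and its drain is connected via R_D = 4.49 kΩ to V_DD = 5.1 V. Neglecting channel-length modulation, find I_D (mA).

I_D = 0.486 mA

V_GS = V_G = 1.84 V, so V_ov = 1.84 − 1.4 = 0.44 V.
Assume saturation: I_D = ½ k_n V_ov² = 0.5 × 5.02 × 0.44² = 0.486 mA, giving V_DS = V_DD − I_D R_D = 5.1 − 0.486 × 4.49 = 2.92 V.
V_DS = 2.92 V ≥ V_ov = 0.44 V, confirming saturation.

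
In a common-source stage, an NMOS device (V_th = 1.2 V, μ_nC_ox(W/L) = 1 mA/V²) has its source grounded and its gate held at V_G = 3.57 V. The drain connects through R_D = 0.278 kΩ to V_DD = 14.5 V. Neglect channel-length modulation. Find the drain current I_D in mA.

I_D = 2.81 mA

V_GS = V_G = 3.57 V, so V_ov = 3.57 − 1.2 = 2.37 V.
Assume saturation: I_D = ½ k_n V_ov² = 0.5 × 1 × 2.37² = 2.81 mA, giving V_DS = V_DD − I_D R_D = 14.5 − 2.81 × 0.278 = 13.7 V.
V_DS = 13.7 V ≥ V_ov = 2.37 V, confirming saturation.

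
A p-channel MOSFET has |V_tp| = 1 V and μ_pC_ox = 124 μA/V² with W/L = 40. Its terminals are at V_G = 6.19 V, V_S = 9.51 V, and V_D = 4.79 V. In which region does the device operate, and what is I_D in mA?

V_SG = V_S − V_G = 9.51 − 6.19 = 3.32 V; V_SD = V_S − V_D = 9.51 − 4.79 = 4.72 V.
k_p = μ_pC_ox · (W/L) = 4.96 mA/V².
V_ov = V_SG − |V_tp| = 3.32 − 1 = 2.32 V.
Since V_SD = 4.72 V ≥ V_ov = 2.32 V, the device is in saturation.
I_D = ½ k_p V_ov² = 0.5 × 4.96 × 2.32² = 13.3 mA.

Saturation; I_D = 13.3 mA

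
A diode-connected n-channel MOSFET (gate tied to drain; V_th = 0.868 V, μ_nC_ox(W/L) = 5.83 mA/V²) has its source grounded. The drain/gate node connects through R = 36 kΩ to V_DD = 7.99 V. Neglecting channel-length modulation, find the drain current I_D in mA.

With gate tied to drain, V_GS = V_DS ≥ V_GS − V_th, so the device is in saturation.
KCL at the drain: ½ k_n (V_GS − V_th)² = (V_DD − V_GS)/R.
Let x = V_GS − 0.868. Then 105 x² + x − 7.122 = 0, giving x = 0.256 V (positive root), so V_GS = 1.12 V.
I_D = (V_DD − V_GS)/R = (7.99 − 1.12) / 36 = 0.191 mA.

I_D = 0.191 mA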